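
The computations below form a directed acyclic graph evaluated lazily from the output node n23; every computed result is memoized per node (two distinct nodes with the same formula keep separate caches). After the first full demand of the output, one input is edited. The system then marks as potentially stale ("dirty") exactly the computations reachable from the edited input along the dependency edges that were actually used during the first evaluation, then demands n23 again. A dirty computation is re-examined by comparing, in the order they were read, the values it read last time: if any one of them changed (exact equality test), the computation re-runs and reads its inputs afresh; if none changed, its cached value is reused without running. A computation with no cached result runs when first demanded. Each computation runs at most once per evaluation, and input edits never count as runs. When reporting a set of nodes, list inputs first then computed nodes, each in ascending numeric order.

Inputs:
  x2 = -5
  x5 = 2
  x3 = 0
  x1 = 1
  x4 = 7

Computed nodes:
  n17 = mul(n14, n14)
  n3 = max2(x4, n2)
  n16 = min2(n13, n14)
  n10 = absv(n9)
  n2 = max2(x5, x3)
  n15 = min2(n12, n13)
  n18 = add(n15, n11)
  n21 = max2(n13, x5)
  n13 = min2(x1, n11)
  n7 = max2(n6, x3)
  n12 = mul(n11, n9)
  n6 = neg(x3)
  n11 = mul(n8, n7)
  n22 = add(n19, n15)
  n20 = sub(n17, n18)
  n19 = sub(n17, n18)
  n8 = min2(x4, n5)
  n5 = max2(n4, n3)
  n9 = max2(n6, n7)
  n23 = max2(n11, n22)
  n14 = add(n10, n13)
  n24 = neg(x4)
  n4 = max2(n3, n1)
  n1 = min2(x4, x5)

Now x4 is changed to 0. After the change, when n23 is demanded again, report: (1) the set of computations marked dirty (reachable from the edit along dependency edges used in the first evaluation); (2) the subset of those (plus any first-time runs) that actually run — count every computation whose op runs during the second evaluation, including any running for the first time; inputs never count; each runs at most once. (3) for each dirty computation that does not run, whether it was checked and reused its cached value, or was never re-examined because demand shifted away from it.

The edit dirties: n1, n3, n4, n5, n8, n11, n12, n13, n14, n15, n17, n18, n19, n22, n23.
6 computations run: n1, n3, n4, n5, n8, n11.
Cache hits after checking: n12, n13, n14, n15, n17, n18, n19, n22, n23.
Note the absorption at n11: it re-runs yet its value is the same, leaving the output's value untouched.

First demand of the output computes:
  n1 = min2(7, 2) = 2
  n2 = max2(2, 0) = 2
  n3 = max2(7, 2) = 7
  n4 = max2(7, 2) = 7
  n5 = max2(7, 7) = 7
  n6 = neg(0) = 0
  n7 = max2(0, 0) = 0
  n8 = min2(7, 7) = 7
  n9 = max2(0, 0) = 0
  n10 = absv(0) = 0
  n11 = mul(7, 0) = 0
  n12 = mul(0, 0) = 0
  n13 = min2(1, 0) = 0
  n14 = add(0, 0) = 0
  n15 = min2(0, 0) = 0
  n17 = mul(0, 0) = 0
  n18 = add(0, 0) = 0
  n19 = sub(0, 0) = 0
  n22 = add(0, 0) = 0
  n23 = max2(0, 0) = 0

After the edit, cleaning proceeds:
  n1: a read changed (x4 7->0) — executes, giving 0.
  n3: a read changed (x4 7->0) — executes, giving 2.
  n4: a read changed (n3 7->2; n1 2->0) — executes, giving 2.
  n5: a read changed (n4 7->2; n3 7->2) — executes, giving 2.
  n8: a read changed (x4 7->0; n5 7->2) — executes, giving 0.
  n11: a read changed (n8 7->0) — executes, giving 0 — identical to its old value.
  n12: dirty, but its reads are unchanged (n11 unchanged, n9 unchanged); cached 0 stands.
  n13: dirty, but its reads are unchanged (x1 unchanged, n11 unchanged); cached 0 stands.
  n14: dirty, but its reads are unchanged (n10 unchanged, n13 unchanged); cached 0 stands.
  n15: dirty, but its reads are unchanged (n12 unchanged, n13 unchanged); cached 0 stands.
  n17: dirty, but its reads are unchanged (n14 unchanged, n14 unchanged); cached 0 stands.
  n18: dirty, but its reads are unchanged (n15 unchanged, n11 unchanged); cached 0 stands.
  n19: dirty, but its reads are unchanged (n17 unchanged, n18 unchanged); cached 0 stands.
  n22: dirty, but its reads are unchanged (n19 unchanged, n15 unchanged); cached 0 stands.
  n23: dirty, but its reads are unchanged (n11 unchanged, n22 unchanged); cached 0 stands.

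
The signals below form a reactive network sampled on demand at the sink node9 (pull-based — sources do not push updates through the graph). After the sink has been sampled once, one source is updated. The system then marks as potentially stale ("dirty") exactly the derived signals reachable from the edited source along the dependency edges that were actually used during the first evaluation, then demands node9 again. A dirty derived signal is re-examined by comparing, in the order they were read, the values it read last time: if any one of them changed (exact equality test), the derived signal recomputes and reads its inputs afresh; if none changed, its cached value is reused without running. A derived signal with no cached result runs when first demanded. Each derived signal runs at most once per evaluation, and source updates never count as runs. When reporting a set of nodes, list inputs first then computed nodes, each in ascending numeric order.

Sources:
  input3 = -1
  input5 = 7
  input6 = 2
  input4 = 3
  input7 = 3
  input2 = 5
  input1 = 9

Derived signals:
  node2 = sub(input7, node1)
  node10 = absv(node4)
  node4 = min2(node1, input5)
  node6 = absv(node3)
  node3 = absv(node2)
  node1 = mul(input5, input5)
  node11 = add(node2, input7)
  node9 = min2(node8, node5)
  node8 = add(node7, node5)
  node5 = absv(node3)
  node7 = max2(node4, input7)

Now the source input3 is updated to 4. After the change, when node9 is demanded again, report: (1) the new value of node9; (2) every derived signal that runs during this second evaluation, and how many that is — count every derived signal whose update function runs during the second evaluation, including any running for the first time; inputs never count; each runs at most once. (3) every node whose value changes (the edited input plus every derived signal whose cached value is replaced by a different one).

Initial pass — values computed on the first demand:
  node1 = mul(7, 7) = 49
  node2 = sub(3, 49) = -46
  node3 = absv(-46) = 46
  node4 = min2(49, 7) = 7
  node5 = absv(46) = 46
  node7 = max2(7, 3) = 7
  node8 = add(7, 46) = 53
  node9 = min2(53, 46) = 46

Second demand — change propagation:
  no demanded computation ever read input3, so the edit dirties nothing and nothing runs.

The important point: nothing the output needs ever reads input3, so the edit is invisible to it.

node9 now evaluates to 46.
Run set: none (0 run).
Changed values: input3.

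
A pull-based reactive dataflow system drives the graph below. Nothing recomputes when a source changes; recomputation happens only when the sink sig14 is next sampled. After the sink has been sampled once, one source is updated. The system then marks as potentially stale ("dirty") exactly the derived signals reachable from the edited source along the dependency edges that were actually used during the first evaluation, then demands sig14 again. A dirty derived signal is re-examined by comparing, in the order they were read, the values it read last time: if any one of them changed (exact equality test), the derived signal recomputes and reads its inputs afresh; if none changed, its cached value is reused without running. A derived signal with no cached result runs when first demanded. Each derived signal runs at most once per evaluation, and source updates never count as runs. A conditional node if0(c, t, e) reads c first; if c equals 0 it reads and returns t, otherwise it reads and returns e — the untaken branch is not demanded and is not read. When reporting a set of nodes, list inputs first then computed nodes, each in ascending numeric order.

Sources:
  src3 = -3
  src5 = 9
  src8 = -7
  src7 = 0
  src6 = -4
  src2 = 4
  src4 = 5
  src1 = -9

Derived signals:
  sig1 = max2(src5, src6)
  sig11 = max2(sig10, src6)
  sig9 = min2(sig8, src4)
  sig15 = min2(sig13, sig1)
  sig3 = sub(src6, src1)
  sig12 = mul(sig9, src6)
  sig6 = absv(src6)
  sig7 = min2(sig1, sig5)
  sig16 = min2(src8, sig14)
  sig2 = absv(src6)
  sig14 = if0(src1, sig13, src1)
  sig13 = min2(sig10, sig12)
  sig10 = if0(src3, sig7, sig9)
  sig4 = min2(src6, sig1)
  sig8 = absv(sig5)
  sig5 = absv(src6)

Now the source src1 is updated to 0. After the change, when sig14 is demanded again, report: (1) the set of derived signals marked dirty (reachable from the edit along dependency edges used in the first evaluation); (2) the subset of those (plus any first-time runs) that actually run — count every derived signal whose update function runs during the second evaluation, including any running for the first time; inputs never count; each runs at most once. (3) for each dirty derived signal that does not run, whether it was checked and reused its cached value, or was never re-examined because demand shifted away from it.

First evaluation (everything demanded from the output):
  sig14 = if0(src1=-9 -> else branch src1) = -9

Propagation after the edit:
  sig5: demanded for the first time — runs, produces 4.
  sig8: demanded for the first time — runs, produces 4.
  sig9: demanded for the first time — runs, produces 4.
  sig10: demanded for the first time — runs, produces 4.
  sig12: demanded for the first time — runs, produces -16.
  sig13: demanded for the first time — runs, produces -16.
  sig14: runs — src1 -9->0; src1 -9->0; result -16.

Key observation: a condition flipped, so demand reaches new nodes — sig5, sig8, sig9, sig10, sig12, sig13 run for the first time.

Marked dirty: sig14.
Derived signals that run: sig5, sig8, sig9, sig10, sig12, sig13, sig14 — 7 in total.
Every dirty derived signal ran.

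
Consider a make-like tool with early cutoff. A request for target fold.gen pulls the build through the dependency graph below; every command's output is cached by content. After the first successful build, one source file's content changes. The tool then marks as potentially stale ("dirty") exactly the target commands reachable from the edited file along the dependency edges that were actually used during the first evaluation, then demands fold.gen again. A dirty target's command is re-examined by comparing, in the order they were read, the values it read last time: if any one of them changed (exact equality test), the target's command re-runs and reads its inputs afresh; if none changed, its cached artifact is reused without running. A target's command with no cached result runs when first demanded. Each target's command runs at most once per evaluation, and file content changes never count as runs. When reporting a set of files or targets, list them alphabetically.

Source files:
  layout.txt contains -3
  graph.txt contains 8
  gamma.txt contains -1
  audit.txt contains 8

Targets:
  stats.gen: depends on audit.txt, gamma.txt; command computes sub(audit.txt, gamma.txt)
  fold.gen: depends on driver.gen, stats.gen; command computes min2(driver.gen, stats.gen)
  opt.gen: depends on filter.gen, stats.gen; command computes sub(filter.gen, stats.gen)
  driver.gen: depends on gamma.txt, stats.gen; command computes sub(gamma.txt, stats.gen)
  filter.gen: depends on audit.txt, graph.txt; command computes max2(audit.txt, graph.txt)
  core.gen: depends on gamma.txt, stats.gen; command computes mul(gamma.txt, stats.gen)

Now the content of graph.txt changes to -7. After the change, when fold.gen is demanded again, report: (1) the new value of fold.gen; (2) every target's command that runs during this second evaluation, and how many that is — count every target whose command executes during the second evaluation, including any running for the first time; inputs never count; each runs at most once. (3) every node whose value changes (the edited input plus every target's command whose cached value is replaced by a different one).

Demanding fold.gen again yields -10.
0 target commands run: none.
The nodes whose values change: graph.txt.
Note the shortcut — graph.txt feeds only undemanded nodes, so no recomputation happens.

First demand of the output computes:
  stats.gen = sub(8, -1) = 9
  driver.gen = sub(-1, 9) = -10
  fold.gen = min2(-10, 9) = -10

After the edit, cleaning proceeds:
  graph.txt only reaches undemanded nodes; the second demand re-runs nothing.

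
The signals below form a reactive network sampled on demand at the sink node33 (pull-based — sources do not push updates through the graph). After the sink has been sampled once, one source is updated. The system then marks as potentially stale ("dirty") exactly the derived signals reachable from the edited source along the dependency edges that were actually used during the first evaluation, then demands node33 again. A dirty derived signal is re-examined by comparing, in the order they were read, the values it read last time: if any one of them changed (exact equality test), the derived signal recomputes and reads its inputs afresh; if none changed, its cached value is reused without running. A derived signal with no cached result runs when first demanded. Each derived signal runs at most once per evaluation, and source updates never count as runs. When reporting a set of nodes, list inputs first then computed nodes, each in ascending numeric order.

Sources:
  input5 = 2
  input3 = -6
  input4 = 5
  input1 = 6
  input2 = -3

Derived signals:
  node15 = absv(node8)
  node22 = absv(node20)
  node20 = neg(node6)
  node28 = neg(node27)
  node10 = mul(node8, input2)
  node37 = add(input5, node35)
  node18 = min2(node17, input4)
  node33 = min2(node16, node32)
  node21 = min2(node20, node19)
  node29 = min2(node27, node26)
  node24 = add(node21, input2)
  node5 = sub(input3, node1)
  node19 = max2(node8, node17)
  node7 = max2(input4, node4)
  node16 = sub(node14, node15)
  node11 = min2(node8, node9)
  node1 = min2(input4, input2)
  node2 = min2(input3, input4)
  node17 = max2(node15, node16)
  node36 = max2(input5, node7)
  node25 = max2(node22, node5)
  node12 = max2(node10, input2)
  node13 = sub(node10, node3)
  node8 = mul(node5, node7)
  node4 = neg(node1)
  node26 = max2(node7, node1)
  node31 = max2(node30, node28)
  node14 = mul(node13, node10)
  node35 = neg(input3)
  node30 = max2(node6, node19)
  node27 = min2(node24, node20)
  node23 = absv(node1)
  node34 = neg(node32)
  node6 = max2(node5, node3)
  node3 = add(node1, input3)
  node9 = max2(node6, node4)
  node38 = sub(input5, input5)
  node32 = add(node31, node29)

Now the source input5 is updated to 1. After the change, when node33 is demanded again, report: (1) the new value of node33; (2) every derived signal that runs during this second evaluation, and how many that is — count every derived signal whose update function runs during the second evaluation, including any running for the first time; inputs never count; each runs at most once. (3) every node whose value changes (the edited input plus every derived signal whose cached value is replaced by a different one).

node33 now evaluates to 2415.
Run set: none (0 run).
Changed values: input5.
The important point: nothing the output needs ever reads input5, so the edit is invisible to it.

Initial pass — values computed on the first demand:
  node1 = min2(5, -3) = -3
  node3 = add(-3, -6) = -9
  node4 = neg(-3) = 3
  node5 = sub(-6, -3) = -3
  node6 = max2(-3, -9) = -3
  node7 = max2(5, 3) = 5
  node8 = mul(-3, 5) = -15
  node10 = mul(-15, -3) = 45
  node13 = sub(45, -9) = 54
  node14 = mul(54, 45) = 2430
  node15 = absv(-15) = 15
  node16 = sub(2430, 15) = 2415
  node17 = max2(15, 2415) = 2415
  node19 = max2(-15, 2415) = 2415
  node20 = neg(-3) = 3
  node21 = min2(3, 2415) = 3
  node24 = add(3, -3) = 0
  node26 = max2(5, -3) = 5
  node27 = min2(0, 3) = 0
  node28 = neg(0) = 0
  node29 = min2(0, 5) = 0
  node30 = max2(-3, 2415) = 2415
  node31 = max2(2415, 0) = 2415
  node32 = add(2415, 0) = 2415
  node33 = min2(2415, 2415) = 2415

Second demand — change propagation:
  no demanded computation ever read input5, so the edit dirties nothing and nothing runs.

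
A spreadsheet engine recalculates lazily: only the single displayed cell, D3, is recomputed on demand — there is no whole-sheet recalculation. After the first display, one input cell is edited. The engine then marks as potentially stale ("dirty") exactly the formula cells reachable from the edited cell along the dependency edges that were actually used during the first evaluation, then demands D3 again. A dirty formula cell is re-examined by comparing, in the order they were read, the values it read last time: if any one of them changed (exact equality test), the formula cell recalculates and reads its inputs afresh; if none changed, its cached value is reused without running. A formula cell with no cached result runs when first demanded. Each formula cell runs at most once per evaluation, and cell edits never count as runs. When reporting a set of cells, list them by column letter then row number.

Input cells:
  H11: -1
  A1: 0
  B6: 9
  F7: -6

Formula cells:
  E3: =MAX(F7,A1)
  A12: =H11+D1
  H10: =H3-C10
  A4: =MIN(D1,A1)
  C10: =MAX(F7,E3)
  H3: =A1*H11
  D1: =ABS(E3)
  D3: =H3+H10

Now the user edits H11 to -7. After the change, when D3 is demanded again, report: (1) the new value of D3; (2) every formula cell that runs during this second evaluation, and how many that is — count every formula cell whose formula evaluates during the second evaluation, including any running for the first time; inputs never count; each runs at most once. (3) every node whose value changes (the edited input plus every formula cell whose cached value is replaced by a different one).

New value of D3: 0.
Formula cells that run: H3 — 1 in total.
Values that change: H11.
Key observation: the change is absorbed at H3 — it re-runs but produces the same value, and the output's value is unchanged.

First evaluation (everything demanded from the output):
  E3 = MAX(-6, 0) = 0
  C10 = MAX(-6, 0) = 0
  H3 = 0 * -1 = 0
  H10 = 0 - 0 = 0
  D3 = 0 + 0 = 0

Propagation after the edit:
  H3: runs — H11 -1->-7; result 0 (same value as before).
  H10: checked — values it read are unchanged (H3 unchanged, C10 unchanged); reused cached 0 without running.
  D3: checked — values it read are unchanged (H3 unchanged, H10 unchanged); reused cached 0 without running.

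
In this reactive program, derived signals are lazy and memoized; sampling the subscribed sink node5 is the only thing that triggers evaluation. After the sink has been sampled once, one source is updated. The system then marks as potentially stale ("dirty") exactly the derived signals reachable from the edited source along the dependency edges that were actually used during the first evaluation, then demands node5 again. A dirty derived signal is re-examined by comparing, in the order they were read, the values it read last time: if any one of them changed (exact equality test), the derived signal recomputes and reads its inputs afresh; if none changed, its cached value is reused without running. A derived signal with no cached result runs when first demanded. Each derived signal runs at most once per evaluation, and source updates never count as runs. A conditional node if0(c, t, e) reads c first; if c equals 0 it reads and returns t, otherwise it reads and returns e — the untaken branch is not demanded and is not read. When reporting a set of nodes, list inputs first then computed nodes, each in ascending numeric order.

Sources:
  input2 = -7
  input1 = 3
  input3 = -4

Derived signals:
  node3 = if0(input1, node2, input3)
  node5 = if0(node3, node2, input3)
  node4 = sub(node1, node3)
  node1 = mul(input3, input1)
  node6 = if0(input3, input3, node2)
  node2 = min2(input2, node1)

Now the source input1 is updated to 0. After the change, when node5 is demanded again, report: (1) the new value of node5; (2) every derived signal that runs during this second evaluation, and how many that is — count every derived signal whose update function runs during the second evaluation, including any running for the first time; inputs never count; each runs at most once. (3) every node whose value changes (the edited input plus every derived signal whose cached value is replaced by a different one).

First demand of the output computes:
  node3 = if0(input1=3 -> else branch input3) = -4
  node5 = if0(node3=-4 -> else branch input3) = -4

After the edit, cleaning proceeds:
  node1: had never run; runs now, result 0.
  node2: had never run; runs now, result -7.
  node3: a read changed (input1 3->0) — executes, giving -7.
  node5: a read changed (node3 -4->-7) — executes, giving -4 — identical to its old value.

Note the branch switch — node1, node2 had no cache and run now for the first time.

Demanding node5 again yields -4.
4 derived signals run: node1, node2, node3, node5.
The nodes whose values change: input1, node3.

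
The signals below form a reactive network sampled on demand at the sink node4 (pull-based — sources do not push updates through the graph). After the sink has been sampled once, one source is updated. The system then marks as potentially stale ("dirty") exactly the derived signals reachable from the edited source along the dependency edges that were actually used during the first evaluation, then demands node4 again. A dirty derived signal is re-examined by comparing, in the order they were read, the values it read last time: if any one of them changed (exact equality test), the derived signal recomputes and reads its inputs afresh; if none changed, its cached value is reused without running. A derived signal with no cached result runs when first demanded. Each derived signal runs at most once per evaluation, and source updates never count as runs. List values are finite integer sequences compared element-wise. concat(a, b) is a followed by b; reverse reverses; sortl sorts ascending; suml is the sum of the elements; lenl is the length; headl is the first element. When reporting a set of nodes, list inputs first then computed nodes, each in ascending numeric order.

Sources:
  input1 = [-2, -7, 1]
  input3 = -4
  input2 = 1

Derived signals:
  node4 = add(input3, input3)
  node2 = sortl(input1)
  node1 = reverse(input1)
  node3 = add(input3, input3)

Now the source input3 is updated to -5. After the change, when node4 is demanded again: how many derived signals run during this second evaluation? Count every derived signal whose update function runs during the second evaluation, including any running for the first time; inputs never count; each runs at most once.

Initial pass — values computed on the first demand:
  node4 = add(-4, -4) = -8

Second demand — change propagation:
  node4: re-runs because input3 -4->-5; input3 -4->-5; new result -10.

Run set: node4 (1 run).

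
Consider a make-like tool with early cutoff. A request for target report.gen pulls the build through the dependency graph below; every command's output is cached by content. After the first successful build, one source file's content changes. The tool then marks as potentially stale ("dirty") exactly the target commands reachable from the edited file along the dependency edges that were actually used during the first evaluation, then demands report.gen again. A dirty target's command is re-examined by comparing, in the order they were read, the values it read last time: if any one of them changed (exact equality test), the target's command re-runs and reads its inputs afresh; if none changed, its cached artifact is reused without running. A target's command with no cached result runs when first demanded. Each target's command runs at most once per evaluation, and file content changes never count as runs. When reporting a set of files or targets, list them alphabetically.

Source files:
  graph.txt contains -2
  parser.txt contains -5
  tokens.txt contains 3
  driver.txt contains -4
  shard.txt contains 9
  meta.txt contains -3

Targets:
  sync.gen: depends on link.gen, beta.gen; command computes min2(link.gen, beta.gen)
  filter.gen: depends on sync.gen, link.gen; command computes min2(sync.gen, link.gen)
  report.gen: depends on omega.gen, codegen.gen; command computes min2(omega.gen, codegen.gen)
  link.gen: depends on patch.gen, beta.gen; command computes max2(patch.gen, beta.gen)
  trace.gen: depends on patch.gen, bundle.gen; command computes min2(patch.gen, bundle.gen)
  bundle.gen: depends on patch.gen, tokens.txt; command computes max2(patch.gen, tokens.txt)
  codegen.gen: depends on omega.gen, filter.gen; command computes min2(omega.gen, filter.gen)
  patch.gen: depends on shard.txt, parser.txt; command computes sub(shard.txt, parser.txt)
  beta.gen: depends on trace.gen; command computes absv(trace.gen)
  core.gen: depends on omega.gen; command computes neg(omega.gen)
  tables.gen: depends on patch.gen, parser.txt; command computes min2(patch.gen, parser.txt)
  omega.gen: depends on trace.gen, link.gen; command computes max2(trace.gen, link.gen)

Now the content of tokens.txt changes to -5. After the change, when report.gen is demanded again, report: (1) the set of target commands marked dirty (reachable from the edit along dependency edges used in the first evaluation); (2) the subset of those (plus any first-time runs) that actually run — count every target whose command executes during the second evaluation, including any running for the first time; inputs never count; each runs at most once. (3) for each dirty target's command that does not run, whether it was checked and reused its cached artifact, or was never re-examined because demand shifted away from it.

The edit dirties: beta.gen, bundle.gen, codegen.gen, filter.gen, link.gen, omega.gen, report.gen, sync.gen, trace.gen.
1 target commands run: bundle.gen.
Cache hits after checking: beta.gen, codegen.gen, filter.gen, link.gen, omega.gen, report.gen, sync.gen, trace.gen.
Note the absorption at bundle.gen: it re-runs yet its value is the same, leaving the output's value untouched.

First demand of the output computes:
  patch.gen = sub(9, -5) = 14
  bundle.gen = max2(14, 3) = 14
  trace.gen = min2(14, 14) = 14
  beta.gen = absv(14) = 14
  link.gen = max2(14, 14) = 14
  omega.gen = max2(14, 14) = 14
  sync.gen = min2(14, 14) = 14
  filter.gen = min2(14, 14) = 14
  codegen.gen = min2(14, 14) = 14
  report.gen = min2(14, 14) = 14

After the edit, cleaning proceeds:
  bundle.gen: a read changed (tokens.txt 3->-5) — executes, giving 14 — identical to its old value.
  trace.gen: dirty, but its reads are unchanged (patch.gen unchanged, bundle.gen unchanged); cached 14 stands.
  beta.gen: dirty, but its reads are unchanged (trace.gen unchanged); cached 14 stands.
  link.gen: dirty, but its reads are unchanged (patch.gen unchanged, beta.gen unchanged); cached 14 stands.
  omega.gen: dirty, but its reads are unchanged (trace.gen unchanged, link.gen unchanged); cached 14 stands.
  sync.gen: dirty, but its reads are unchanged (link.gen unchanged, beta.gen unchanged); cached 14 stands.
  filter.gen: dirty, but its reads are unchanged (sync.gen unchanged, link.gen unchanged); cached 14 stands.
  codegen.gen: dirty, but its reads are unchanged (omega.gen unchanged, filter.gen unchanged); cached 14 stands.
  report.gen: dirty, but its reads are unchanged (omega.gen unchanged, codegen.gen unchanged); cached 14 stands.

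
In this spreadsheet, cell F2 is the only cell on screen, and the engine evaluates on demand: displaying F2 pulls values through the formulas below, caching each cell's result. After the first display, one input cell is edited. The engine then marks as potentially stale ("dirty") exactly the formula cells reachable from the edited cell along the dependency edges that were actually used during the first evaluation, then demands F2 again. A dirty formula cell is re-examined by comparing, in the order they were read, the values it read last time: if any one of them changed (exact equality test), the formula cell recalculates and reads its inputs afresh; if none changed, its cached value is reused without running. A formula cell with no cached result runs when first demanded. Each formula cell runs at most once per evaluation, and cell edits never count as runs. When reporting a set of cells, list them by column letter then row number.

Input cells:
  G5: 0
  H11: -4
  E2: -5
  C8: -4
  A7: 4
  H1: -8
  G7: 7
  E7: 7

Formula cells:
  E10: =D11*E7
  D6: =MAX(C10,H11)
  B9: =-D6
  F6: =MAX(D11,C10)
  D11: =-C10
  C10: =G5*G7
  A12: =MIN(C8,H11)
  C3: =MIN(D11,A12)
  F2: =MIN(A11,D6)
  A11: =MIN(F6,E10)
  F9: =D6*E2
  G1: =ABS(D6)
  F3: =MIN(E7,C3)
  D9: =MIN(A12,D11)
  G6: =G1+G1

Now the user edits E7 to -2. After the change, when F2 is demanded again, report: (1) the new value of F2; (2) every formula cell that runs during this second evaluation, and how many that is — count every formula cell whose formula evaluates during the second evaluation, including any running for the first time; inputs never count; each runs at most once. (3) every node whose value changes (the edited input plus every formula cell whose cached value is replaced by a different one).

F2 now evaluates to 0.
Run set: E10 (1 run).
Changed values: E7.
The important point: E10 recomputes to an identical value, and the output ends up unchanged.

Initial pass — values computed on the first demand:
  C10 = 0 * 7 = 0
  D6 = MAX(0, -4) = 0
  D11 = -(0) = 0
  E10 = 0 * 7 = 0
  F6 = MAX(0, 0) = 0
  A11 = MIN(0, 0) = 0
  F2 = MIN(0, 0) = 0

Second demand — change propagation:
  E10: re-runs because E7 7->-2; new result 0 (unchanged).
  A11: re-examined; everything it read last time is the same (F6 unchanged, E10 unchanged) — cache 0 kept, no run.
  F2: re-examined; everything it read last time is the same (A11 unchanged, D6 unchanged) — cache 0 kept, no run.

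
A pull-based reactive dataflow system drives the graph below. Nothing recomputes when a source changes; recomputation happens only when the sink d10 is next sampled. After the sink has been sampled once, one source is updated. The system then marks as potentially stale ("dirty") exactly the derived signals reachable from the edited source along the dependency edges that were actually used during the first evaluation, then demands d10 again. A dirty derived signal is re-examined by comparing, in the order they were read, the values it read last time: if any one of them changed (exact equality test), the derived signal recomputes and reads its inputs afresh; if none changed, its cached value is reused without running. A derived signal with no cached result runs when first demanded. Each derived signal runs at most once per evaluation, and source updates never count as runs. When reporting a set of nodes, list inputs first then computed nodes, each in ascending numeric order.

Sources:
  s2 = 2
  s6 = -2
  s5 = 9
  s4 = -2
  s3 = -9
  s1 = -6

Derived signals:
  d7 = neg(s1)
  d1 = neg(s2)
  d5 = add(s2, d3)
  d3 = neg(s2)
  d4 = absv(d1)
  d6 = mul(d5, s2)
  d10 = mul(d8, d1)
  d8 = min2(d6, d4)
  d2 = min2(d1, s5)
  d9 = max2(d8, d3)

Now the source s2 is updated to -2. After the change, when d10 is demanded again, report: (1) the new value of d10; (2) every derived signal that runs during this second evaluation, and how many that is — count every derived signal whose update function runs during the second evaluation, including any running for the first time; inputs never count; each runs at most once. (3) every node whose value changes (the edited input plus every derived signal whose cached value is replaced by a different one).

New value of d10: 0.
Derived signals that run: d1, d3, d4, d5, d6, d10 — 6 in total.
Values that change: s2, d1, d3.
Key observation: the cutoff stops propagation at d8 — its inputs' values are unchanged, so it reuses its cache.

First evaluation (everything demanded from the output):
  d1 = neg(2) = -2
  d3 = neg(2) = -2
  d4 = absv(-2) = 2
  d5 = add(2, -2) = 0
  d6 = mul(0, 2) = 0
  d8 = min2(0, 2) = 0
  d10 = mul(0, -2) = 0

Propagation after the edit:
  d1: runs — s2 2->-2; result 2.
  d3: runs — s2 2->-2; result 2.
  d4: runs — d1 -2->2; result 2 (same value as before).
  d5: runs — s2 2->-2; d3 -2->2; result 0 (same value as before).
  d6: runs — s2 2->-2; result 0 (same value as before).
  d8: checked — values it read are unchanged (d6 unchanged, d4 unchanged); reused cached 0 without running.
  d10: runs — d1 -2->2; result 0 (same value as before).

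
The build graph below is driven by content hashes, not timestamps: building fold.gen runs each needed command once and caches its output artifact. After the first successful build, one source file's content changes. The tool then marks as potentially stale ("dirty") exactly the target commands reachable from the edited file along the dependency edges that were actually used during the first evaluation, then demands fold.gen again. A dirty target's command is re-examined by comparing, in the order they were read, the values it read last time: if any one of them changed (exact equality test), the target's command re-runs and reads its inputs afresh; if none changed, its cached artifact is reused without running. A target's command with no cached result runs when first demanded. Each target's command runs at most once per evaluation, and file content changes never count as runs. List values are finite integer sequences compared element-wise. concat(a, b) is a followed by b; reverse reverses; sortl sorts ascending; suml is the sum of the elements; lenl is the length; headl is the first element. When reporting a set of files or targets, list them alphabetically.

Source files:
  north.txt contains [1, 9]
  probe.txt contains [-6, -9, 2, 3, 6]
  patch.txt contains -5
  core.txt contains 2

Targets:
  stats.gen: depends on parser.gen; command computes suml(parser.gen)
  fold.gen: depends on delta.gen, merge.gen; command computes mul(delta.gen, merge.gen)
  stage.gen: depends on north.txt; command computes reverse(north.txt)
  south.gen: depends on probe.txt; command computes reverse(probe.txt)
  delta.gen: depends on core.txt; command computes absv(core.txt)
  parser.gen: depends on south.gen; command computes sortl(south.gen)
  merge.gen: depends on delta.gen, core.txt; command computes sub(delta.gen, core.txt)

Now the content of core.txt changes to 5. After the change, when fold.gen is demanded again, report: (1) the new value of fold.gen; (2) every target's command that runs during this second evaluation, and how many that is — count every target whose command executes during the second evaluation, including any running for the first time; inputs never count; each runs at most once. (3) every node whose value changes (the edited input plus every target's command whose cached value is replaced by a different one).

Initial pass — values computed on the first demand:
  delta.gen = absv(2) = 2
  merge.gen = sub(2, 2) = 0
  fold.gen = mul(2, 0) = 0

Second demand — change propagation:
  delta.gen: re-runs because core.txt 2->5; new result 5.
  merge.gen: re-runs because delta.gen 2->5; core.txt 2->5; new result 0 (unchanged).
  fold.gen: re-runs because delta.gen 2->5; new result 0 (unchanged).

fold.gen now evaluates to 0.
Run set: delta.gen, fold.gen, merge.gen (3 run).
Changed values: core.txt, delta.gen.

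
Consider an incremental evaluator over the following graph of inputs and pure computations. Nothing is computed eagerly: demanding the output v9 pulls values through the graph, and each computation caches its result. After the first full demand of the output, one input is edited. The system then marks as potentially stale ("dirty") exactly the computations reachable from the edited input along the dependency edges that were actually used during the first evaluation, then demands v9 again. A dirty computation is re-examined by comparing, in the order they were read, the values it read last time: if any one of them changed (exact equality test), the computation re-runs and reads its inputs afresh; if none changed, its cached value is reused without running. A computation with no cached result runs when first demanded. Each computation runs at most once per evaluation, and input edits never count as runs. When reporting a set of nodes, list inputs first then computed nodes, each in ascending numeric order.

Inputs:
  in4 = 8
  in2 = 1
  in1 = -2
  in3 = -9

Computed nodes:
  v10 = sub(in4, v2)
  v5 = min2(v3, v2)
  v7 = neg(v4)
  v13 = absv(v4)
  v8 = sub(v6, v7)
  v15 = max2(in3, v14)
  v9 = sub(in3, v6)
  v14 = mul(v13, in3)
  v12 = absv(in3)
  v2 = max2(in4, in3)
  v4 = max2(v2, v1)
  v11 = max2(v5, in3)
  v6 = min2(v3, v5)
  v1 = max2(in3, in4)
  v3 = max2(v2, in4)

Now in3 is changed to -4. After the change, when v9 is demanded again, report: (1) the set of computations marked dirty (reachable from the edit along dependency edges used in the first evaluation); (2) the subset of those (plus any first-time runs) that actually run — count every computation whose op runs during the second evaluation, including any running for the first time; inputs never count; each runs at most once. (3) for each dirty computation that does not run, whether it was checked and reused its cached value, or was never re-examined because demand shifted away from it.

Dirty set: v2, v3, v5, v6, v9.
Run set: v2, v9 (2 run).
Re-examined without running (cache reused): v3, v5, v6.
The important point: at v3 every value read last time is unchanged, so the dirty flag clears without a run.

Initial pass — values computed on the first demand:
  v2 = max2(8, -9) = 8
  v3 = max2(8, 8) = 8
  v5 = min2(8, 8) = 8
  v6 = min2(8, 8) = 8
  v9 = sub(-9, 8) = -17

Second demand — change propagation:
  v2: re-runs because in3 -9->-4; new result 8 (unchanged).
  v3: re-examined; everything it read last time is the same (v2 unchanged, in4 unchanged) — cache 8 kept, no run.
  v5: re-examined; everything it read last time is the same (v3 unchanged, v2 unchanged) — cache 8 kept, no run.
  v6: re-examined; everything it read last time is the same (v3 unchanged, v5 unchanged) — cache 8 kept, no run.
  v9: re-runs because in3 -9->-4; new result -12.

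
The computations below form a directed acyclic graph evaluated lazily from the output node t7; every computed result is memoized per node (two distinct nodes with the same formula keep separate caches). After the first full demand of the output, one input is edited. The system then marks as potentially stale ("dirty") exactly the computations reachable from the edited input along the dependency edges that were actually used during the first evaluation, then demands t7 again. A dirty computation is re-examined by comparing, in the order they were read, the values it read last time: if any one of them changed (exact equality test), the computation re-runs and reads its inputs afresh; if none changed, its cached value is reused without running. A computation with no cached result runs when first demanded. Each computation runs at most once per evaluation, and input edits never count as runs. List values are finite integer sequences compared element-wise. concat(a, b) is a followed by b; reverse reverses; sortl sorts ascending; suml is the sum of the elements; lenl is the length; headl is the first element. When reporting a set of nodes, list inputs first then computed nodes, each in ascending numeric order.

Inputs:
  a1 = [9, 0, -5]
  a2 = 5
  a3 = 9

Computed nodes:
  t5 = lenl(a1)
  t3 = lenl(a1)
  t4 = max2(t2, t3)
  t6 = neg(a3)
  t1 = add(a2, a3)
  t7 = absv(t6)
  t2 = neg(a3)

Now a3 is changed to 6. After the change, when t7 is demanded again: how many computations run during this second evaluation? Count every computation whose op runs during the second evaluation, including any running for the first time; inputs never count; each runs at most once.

2 computations run: t6, t7.

First demand of the output computes:
  t6 = neg(9) = -9
  t7 = absv(-9) = 9

After the edit, cleaning proceeds:
  t6: a read changed (a3 9->6) — executes, giving -6.
  t7: a read changed (t6 -9->-6) — executes, giving 6.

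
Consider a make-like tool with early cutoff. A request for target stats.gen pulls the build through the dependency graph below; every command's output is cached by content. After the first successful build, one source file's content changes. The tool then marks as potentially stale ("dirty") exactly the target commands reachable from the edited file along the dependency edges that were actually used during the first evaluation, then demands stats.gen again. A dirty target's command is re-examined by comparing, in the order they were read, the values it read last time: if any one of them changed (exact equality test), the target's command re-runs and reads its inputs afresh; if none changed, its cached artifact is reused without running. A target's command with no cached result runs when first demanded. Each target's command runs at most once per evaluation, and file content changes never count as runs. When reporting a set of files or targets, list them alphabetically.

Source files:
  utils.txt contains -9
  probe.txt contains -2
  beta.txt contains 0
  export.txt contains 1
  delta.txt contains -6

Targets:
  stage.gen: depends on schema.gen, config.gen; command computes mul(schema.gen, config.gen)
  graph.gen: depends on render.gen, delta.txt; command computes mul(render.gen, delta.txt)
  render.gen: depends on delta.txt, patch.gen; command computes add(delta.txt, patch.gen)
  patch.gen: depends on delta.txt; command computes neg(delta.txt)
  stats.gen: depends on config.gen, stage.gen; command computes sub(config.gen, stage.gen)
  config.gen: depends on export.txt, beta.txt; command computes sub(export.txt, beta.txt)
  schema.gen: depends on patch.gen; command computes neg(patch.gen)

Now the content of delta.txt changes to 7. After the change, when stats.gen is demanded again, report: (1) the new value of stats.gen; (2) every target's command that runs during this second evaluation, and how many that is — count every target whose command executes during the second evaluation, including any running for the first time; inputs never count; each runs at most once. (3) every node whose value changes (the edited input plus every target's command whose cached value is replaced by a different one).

Demanding stats.gen again yields -6.
4 target commands run: patch.gen, schema.gen, stage.gen, stats.gen.
The nodes whose values change: delta.txt, patch.gen, schema.gen, stage.gen, stats.gen.

First demand of the output computes:
  config.gen = sub(1, 0) = 1
  patch.gen = neg(-6) = 6
  schema.gen = neg(6) = -6
  stage.gen = mul(-6, 1) = -6
  stats.gen = sub(1, -6) = 7

After the edit, cleaning proceeds:
  patch.gen: a read changed (delta.txt -6->7) — executes, giving -7.
  schema.gen: a read changed (patch.gen 6->-7) — executes, giving 7.
  stage.gen: a read changed (schema.gen -6->7) — executes, giving 7.
  stats.gen: a read changed (stage.gen -6->7) — executes, giving -6.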